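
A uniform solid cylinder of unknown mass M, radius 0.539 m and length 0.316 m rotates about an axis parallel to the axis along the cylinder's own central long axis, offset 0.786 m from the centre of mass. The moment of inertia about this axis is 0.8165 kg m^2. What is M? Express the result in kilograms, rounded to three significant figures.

1.07

I = I_cm + Md² = (1/2)MR² + Md² = M·[0.5·(0.539)² + (0.786)²] = M·0.76306.
So M = 0.8165 / 0.76306 = 1.07 kg.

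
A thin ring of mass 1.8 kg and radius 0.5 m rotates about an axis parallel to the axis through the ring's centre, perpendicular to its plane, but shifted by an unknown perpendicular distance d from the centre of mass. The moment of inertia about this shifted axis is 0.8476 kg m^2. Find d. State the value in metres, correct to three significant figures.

0.470

About the centre-of-mass axis, I_cm = MR² = (1.8)(0.5)² = 0.45 kg m^2.
Parallel axis theorem: I = I_cm + Md², so Md² = 0.8476 − 0.45 = 0.3976 kg m^2.
d = √(0.3976 / 1.8) = 0.46999 m.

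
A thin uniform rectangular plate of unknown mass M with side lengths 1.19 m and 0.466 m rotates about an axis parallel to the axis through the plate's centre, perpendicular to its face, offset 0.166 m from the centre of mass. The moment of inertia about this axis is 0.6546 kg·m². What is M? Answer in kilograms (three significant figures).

I = I_cm + Md² = (1/12)M(a²+b²) + Md² = M·[0.0833333·[(1.19)² + (0.466)²] + (0.166)²] = M·0.16366.
So M = 0.6546 / 0.16366 = 3.9997 kg.

4.00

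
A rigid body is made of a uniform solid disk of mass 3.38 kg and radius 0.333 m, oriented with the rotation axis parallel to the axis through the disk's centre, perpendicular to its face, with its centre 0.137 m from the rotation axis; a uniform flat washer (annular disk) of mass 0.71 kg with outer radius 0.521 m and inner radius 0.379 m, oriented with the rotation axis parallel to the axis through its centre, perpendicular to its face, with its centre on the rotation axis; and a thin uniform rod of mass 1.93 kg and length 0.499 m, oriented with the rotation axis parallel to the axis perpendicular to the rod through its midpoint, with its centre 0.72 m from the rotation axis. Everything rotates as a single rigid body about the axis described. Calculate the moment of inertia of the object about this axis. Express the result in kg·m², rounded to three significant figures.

Solid disk: I_cm = (1/2)MR² = (1/2)(3.38)(0.333)² = 0.1874 kg·m²; centre at d = 0.137 m, so the parallel axis theorem gives I = 0.1874 + (3.38)(0.137)² = 0.25084 kg·m².
Annular disk: I_cm = (1/2)M(R²+r²) = (1/2)(0.71)[(0.521)² + (0.379)²] = 0.14735 kg·m²; axis through the centre, so I = 0.14735 kg·m².
Thin rod: I_cm = (1/12)ML² = (1/12)(1.93)(0.499)² = 0.040048 kg·m²; centre at d = 0.72 m, so the parallel axis theorem gives I = 0.040048 + (1.93)(0.72)² = 1.0406 kg·m².
Total I = 0.25084 + 0.14735 + 1.0406 = 1.4388 kg·m².

1.44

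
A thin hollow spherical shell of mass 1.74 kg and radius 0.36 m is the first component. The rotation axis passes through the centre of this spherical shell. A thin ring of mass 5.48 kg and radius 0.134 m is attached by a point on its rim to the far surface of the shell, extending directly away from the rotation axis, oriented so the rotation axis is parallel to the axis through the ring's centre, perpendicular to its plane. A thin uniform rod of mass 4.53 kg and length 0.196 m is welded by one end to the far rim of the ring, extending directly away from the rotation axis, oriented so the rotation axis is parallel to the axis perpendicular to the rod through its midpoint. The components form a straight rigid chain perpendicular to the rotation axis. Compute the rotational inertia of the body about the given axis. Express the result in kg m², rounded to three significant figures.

Spherical shell: I_cm = (2/3)MR² = (2/3)(1.74)(0.36)² = 0.15034 kg m²; axis through the centre, so I = 0.15034 kg m².
Thin ring: I_cm = MR² = (5.48)(0.134)² = 0.098399 kg m²; centre at d = 0.36 + 0.134 = 0.494 m, so I = I_cm + Md² gives I = 0.098399 + (5.48)(0.494)² = 1.4357 kg m².
Thin rod: I_cm = (1/12)ML² = (1/12)(4.53)(0.196)² = 0.014502 kg m²; centre at d = 0.36 + 0.134 + 0.134 + 0.098 = 0.726 m, so I = I_cm + Md² gives I = 0.014502 + (4.53)(0.726)² = 2.4022 kg m².
Total I = 0.15034 + 1.4357 + 2.4022 = 3.9882 kg m².

3.99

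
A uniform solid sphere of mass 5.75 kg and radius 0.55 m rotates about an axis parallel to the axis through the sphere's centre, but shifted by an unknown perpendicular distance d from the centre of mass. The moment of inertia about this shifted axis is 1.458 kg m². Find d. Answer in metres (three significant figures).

About the centre-of-mass axis, I_cm = (2/5)MR² = (2/5)(5.75)(0.55)² = 0.69575 kg m².
Parallel axis theorem: I = I_cm + Md², so Md² = 1.458 − 0.69575 = 0.76225 kg m².
d = √(0.76225 / 5.75) = 0.3641 m.

0.364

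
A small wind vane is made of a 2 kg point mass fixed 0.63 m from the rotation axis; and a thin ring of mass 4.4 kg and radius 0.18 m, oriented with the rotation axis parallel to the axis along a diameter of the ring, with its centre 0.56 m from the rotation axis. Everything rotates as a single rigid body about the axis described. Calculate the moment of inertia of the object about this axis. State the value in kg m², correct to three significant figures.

2.24

Point mass: I_cm = 0; centre at d = 0.63 m, so I = I_cm + Md² gives I = 0 + (2)(0.63)² = 0.7938 kg m².
Thin ring: I_cm = (1/2)MR² = (1/2)(4.4)(0.18)² = 0.07128 kg m²; centre at d = 0.56 m, so I = I_cm + Md² gives I = 0.07128 + (4.4)(0.56)² = 1.4511 kg m².
Total I = 0.7938 + 1.4511 = 2.2449 kg m².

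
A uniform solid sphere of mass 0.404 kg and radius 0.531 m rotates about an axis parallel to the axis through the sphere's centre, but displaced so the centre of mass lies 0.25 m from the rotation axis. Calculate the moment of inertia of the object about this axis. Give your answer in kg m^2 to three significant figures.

0.0708

I_cm = (2/5)MR² = (2/5)(0.404)(0.531)² = 0.045565 kg m^2; centre at d = 0.25 m, so I = I_cm + Md² gives I = 0.045565 + (0.404)(0.25)² = 0.070815 kg m^2.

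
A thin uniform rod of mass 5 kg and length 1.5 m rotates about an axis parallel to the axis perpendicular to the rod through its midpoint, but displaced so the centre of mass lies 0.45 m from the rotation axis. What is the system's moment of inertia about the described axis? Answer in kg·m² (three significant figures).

1.95

I_cm = (1/12)ML² = (1/12)(5)(1.5)² = 0.9375 kg·m²; centre at d = 0.45 m, so the parallel axis theorem gives I = 0.9375 + (5)(0.45)² = 1.95 kg·m².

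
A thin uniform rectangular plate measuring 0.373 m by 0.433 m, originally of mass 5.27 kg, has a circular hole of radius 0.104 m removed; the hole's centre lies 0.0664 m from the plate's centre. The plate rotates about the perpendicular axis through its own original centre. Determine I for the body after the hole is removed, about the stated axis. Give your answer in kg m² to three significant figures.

Unpierced body about its centre: I₀ = (1/12)M(a²+b²) = (1/12)(5.27)[(0.373)² + (0.433)²] = 0.14344 kg m².
The removed disk has mass m = M·πr²/(ab) = (5.27)·π(0.104)²/(0.373·0.433) = 1.1087 kg (same uniform areal density).
Its moment of inertia about the rotation axis (parallel-axis theorem): I_hole = (1/2)mr² + md² = (1/2)(1.1087)(0.104)² + (1.1087)(0.0664)² = 0.010884 kg m².
Treating the hole as negative mass, I = I₀ − I_hole = 0.14344 − 0.010884 = 0.13256 kg m².

0.133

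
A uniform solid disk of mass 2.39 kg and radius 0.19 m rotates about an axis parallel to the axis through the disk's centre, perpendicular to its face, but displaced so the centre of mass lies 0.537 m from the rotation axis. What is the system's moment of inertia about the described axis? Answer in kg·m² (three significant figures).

0.732

I_cm = (1/2)MR² = (1/2)(2.39)(0.19)² = 0.04314 kg·m²; centre at d = 0.537 m, so I = I_cm + Md² gives I = 0.04314 + (2.39)(0.537)² = 0.73234 kg·m².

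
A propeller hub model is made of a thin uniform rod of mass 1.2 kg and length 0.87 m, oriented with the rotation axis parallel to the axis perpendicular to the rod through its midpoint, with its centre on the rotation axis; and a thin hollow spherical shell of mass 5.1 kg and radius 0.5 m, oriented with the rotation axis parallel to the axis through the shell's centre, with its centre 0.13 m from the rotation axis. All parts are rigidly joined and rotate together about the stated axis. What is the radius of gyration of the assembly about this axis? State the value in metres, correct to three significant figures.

0.401

Thin rod: I_cm = (1/12)ML² = (1/12)(1.2)(0.87)² = 0.07569 kg m^2; axis through the centre, so I = 0.07569 kg m^2.
Spherical shell: I_cm = (2/3)MR² = (2/3)(5.1)(0.5)² = 0.85 kg m^2; centre at d = 0.13 m, so I = I_cm + Md² gives I = 0.85 + (5.1)(0.13)² = 0.93619 kg m^2.
Total I = 1.0119 kg m^2; total mass M = 6.3 kg.
k = √(I/M) = √(1.0119/6.3) = 0.40077 m.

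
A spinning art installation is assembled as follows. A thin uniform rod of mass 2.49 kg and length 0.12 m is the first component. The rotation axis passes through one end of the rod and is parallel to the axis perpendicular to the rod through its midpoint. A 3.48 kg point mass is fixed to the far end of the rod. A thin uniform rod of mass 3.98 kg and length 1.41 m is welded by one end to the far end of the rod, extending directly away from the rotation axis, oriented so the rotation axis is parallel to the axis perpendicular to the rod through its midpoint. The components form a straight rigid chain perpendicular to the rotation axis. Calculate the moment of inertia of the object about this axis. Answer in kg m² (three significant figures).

Thin rod: I_cm = (1/12)ML² = (1/12)(2.49)(0.12)² = 0.002988 kg m²; centre at d = 0.06 m, so I = I_cm + Md² gives I = 0.002988 + (2.49)(0.06)² = 0.011952 kg m².
Point mass: I_cm = 0; centre at d = 0.06 + 0.06 = 0.12 m, so I = I_cm + Md² gives I = 0 + (3.48)(0.12)² = 0.050112 kg m².
Thin rod: I_cm = (1/12)ML² = (1/12)(3.98)(1.41)² = 0.65939 kg m²; centre at d = 0.06 + 0.06 + 0.705 = 0.825 m, so I = I_cm + Md² gives I = 0.65939 + (3.98)(0.825)² = 3.3683 kg m².
Total I = 0.011952 + 0.050112 + 3.3683 = 3.4303 kg m².

3.43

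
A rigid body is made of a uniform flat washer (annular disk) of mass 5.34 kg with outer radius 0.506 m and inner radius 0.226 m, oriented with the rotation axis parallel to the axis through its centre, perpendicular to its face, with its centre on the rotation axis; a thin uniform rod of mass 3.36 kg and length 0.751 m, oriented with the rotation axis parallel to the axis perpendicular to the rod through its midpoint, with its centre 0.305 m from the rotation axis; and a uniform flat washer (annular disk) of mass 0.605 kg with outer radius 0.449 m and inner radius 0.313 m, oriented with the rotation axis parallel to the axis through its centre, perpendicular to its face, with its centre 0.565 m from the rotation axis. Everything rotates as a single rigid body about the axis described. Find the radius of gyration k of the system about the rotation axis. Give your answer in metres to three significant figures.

0.411

Annular disk: I_cm = (1/2)M(R²+r²) = (1/2)(5.34)[(0.506)² + (0.226)²] = 0.81999 kg m^2; axis through the centre, so I = 0.81999 kg m^2.
Thin rod: I_cm = (1/12)ML² = (1/12)(3.36)(0.751)² = 0.15792 kg m^2; centre at d = 0.305 m, so I = I_cm + Md² gives I = 0.15792 + (3.36)(0.305)² = 0.47048 kg m^2.
Annular disk: I_cm = (1/2)M(R²+r²) = (1/2)(0.605)[(0.449)² + (0.313)²] = 0.09062 kg m^2; centre at d = 0.565 m, so I = I_cm + Md² gives I = 0.09062 + (0.605)(0.565)² = 0.28375 kg m^2.
Total I = 1.5742 kg m^2; total mass M = 9.305 kg.
k = √(I/M) = √(1.5742/9.305) = 0.41132 m.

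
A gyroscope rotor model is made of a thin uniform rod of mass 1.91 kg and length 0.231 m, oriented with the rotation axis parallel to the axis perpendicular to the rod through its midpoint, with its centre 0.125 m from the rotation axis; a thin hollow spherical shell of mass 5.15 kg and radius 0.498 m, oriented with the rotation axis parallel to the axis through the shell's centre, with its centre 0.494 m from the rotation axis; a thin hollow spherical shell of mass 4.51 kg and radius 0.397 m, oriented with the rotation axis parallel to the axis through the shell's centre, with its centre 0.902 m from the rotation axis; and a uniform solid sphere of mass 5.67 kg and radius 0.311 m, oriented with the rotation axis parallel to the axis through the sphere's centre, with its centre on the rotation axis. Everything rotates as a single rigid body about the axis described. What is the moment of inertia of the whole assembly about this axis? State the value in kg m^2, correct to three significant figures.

6.51

Thin rod: I_cm = (1/12)ML² = (1/12)(1.91)(0.231)² = 0.0084933 kg m^2; centre at d = 0.125 m, so I = I_cm + Md² gives I = 0.0084933 + (1.91)(0.125)² = 0.038337 kg m^2.
Spherical shell: I_cm = (2/3)MR² = (2/3)(5.15)(0.498)² = 0.85148 kg m^2; centre at d = 0.494 m, so I = I_cm + Md² gives I = 0.85148 + (5.15)(0.494)² = 2.1083 kg m^2.
Spherical shell: I_cm = (2/3)MR² = (2/3)(4.51)(0.397)² = 0.47388 kg m^2; centre at d = 0.902 m, so I = I_cm + Md² gives I = 0.47388 + (4.51)(0.902)² = 4.1432 kg m^2.
Solid sphere: I_cm = (2/5)MR² = (2/5)(5.67)(0.311)² = 0.21936 kg m^2; axis through the centre, so I = 0.21936 kg m^2.
Total I = 0.038337 + 2.1083 + 4.1432 + 0.21936 = 6.5092 kg m^2.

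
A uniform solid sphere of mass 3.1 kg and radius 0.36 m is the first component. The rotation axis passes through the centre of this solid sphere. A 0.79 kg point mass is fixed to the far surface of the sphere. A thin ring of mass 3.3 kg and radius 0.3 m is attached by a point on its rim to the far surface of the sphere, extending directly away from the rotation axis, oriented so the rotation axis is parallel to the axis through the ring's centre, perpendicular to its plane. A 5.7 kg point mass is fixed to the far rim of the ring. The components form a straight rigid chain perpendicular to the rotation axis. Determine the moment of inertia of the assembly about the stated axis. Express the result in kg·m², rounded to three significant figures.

7.25

Solid sphere: I_cm = (2/5)MR² = (2/5)(3.1)(0.36)² = 0.1607 kg·m²; axis through the centre, so I = 0.1607 kg·m².
Point mass: I_cm = 0; centre at d = 0.36 m, so I = I_cm + Md² gives I = 0 + (0.79)(0.36)² = 0.10238 kg·m².
Thin ring: I_cm = MR² = (3.3)(0.3)² = 0.297 kg·m²; centre at d = 0.36 + 0.3 = 0.66 m, so I = I_cm + Md² gives I = 0.297 + (3.3)(0.66)² = 1.7345 kg·m².
Point mass: I_cm = 0; centre at d = 0.36 + 0.3 + 0.3 = 0.96 m, so I = I_cm + Md² gives I = 0 + (5.7)(0.96)² = 5.2531 kg·m².
Total I = 0.1607 + 0.10238 + 1.7345 + 5.2531 = 7.2507 kg·m².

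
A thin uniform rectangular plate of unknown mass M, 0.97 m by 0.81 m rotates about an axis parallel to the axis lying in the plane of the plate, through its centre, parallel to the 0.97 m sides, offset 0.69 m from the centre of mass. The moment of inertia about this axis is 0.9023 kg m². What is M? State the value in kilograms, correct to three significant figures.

I = I_cm + Md² = (1/12)Mb² + Md² = M·[0.0833333·(0.81)² + (0.69)²] = M·0.53077.
So M = 0.9023 / 0.53077 = 1.7 kg.

1.70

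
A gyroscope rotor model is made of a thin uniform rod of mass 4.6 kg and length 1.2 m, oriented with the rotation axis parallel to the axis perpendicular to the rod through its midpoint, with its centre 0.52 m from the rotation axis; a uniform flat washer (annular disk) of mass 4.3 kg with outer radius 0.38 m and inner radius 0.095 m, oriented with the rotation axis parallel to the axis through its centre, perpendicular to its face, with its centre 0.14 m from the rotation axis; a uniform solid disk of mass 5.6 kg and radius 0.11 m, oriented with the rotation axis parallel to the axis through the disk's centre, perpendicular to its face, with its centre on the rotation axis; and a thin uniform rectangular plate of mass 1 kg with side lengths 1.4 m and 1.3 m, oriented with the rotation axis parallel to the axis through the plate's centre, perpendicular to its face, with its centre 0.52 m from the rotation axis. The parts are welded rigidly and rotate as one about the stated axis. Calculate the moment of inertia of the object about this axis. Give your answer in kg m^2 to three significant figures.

2.82

Thin rod: I_cm = (1/12)ML² = (1/12)(4.6)(1.2)² = 0.552 kg m^2; centre at d = 0.52 m, so I = I_cm + Md² gives I = 0.552 + (4.6)(0.52)² = 1.7958 kg m^2.
Annular disk: I_cm = (1/2)M(R²+r²) = (1/2)(4.3)[(0.38)² + (0.095)²] = 0.32986 kg m^2; centre at d = 0.14 m, so I = I_cm + Md² gives I = 0.32986 + (4.3)(0.14)² = 0.41414 kg m^2.
Solid disk: I_cm = (1/2)MR² = (1/2)(5.6)(0.11)² = 0.03388 kg m^2; axis through the centre, so I = 0.03388 kg m^2.
Rectangular plate: I_cm = (1/12)M(a²+b²) = (1/12)(1)[(1.4)² + (1.3)²] = 0.30417 kg m^2; centre at d = 0.52 m, so I = I_cm + Md² gives I = 0.30417 + (1)(0.52)² = 0.57457 kg m^2.
Total I = 1.7958 + 0.41414 + 0.03388 + 0.57457 = 2.8184 kg m^2.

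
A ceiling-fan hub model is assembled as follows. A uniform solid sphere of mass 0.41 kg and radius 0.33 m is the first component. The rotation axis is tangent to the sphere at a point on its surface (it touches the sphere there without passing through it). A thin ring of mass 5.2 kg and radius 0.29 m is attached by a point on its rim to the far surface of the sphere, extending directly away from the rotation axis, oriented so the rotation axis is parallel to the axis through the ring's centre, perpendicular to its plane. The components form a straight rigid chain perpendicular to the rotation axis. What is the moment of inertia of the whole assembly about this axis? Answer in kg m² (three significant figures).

5.19

Solid sphere: I_cm = (2/5)MR² = (2/5)(0.41)(0.33)² = 0.01786 kg m²; centre at d = 0.33 m, so I = I_cm + Md² gives I = 0.01786 + (0.41)(0.33)² = 0.062509 kg m².
Thin ring: I_cm = MR² = (5.2)(0.29)² = 0.43732 kg m²; centre at d = 0.33 + 0.33 + 0.29 = 0.95 m, so I = I_cm + Md² gives I = 0.43732 + (5.2)(0.95)² = 5.1303 kg m².
Total I = 0.062509 + 5.1303 = 5.1928 kg m².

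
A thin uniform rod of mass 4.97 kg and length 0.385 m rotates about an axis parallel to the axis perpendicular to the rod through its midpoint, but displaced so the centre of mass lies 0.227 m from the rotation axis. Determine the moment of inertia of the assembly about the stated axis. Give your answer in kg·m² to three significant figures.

I_cm = (1/12)ML² = (1/12)(4.97)(0.385)² = 0.06139 kg·m²; centre at d = 0.227 m, so I = I_cm + Md² gives I = 0.06139 + (4.97)(0.227)² = 0.31749 kg·m².

0.317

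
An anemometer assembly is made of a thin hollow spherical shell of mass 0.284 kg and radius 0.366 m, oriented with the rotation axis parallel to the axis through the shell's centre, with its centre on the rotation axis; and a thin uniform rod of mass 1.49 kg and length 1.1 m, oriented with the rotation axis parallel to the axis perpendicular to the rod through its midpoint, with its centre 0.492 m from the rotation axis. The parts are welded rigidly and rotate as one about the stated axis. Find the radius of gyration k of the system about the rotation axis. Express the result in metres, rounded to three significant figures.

0.550

Spherical shell: I_cm = (2/3)MR² = (2/3)(0.284)(0.366)² = 0.025362 kg m²; axis through the centre, so I = 0.025362 kg m².
Thin rod: I_cm = (1/12)ML² = (1/12)(1.49)(1.1)² = 0.15024 kg m²; centre at d = 0.492 m, so I = I_cm + Md² gives I = 0.15024 + (1.49)(0.492)² = 0.51092 kg m².
Total I = 0.53628 kg m²; total mass M = 1.774 kg.
k = √(I/M) = √(0.53628/1.774) = 0.54982 m.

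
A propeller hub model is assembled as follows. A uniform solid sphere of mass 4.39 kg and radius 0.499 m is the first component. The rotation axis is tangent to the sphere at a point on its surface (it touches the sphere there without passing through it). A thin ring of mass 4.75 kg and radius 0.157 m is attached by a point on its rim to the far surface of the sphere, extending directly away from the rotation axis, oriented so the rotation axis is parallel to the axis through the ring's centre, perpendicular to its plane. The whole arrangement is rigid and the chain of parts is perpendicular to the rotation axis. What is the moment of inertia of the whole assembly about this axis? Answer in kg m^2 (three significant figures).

7.98

Solid sphere: I_cm = (2/5)MR² = (2/5)(4.39)(0.499)² = 0.43725 kg m^2; centre at d = 0.499 m, so the parallel axis theorem gives I = 0.43725 + (4.39)(0.499)² = 1.5304 kg m^2.
Thin ring: I_cm = MR² = (4.75)(0.157)² = 0.11708 kg m^2; centre at d = 0.499 + 0.499 + 0.157 = 1.155 m, so the parallel axis theorem gives I = 0.11708 + (4.75)(1.155)² = 6.4537 kg m^2.
Total I = 1.5304 + 6.4537 = 7.9841 kg m^2.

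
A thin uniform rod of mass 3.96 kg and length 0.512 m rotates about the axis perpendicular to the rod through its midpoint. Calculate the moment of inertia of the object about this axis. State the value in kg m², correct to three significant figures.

0.0865

I_cm = (1/12)ML² = (1/12)(3.96)(0.512)² = 0.086508 kg m²; axis through the centre, so I = 0.086508 kg m².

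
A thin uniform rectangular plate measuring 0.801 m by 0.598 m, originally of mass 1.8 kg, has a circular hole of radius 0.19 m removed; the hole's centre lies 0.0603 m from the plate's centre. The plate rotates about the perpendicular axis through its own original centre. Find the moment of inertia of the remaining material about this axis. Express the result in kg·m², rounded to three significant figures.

Unpierced body about its centre: I₀ = (1/12)M(a²+b²) = (1/12)(1.8)[(0.801)² + (0.598)²] = 0.14988 kg·m².
The removed disk has mass m = M·πr²/(ab) = (1.8)·π(0.19)²/(0.801·0.598) = 0.42618 kg (same uniform areal density).
Its moment of inertia about the rotation axis (parallel-axis theorem): I_hole = (1/2)mr² + md² = (1/2)(0.42618)(0.19)² + (0.42618)(0.0603)² = 0.0092422 kg·m².
Treating the hole as negative mass, I = I₀ − I_hole = 0.14988 − 0.0092422 = 0.14064 kg·m².

0.141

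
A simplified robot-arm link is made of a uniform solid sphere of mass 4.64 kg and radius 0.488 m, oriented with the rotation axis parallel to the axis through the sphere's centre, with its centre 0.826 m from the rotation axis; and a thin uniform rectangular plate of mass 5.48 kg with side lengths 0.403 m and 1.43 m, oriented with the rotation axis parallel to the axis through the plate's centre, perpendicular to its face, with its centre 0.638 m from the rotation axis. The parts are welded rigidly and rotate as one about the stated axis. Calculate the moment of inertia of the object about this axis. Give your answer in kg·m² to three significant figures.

6.85

Solid sphere: I_cm = (2/5)MR² = (2/5)(4.64)(0.488)² = 0.442 kg·m²; centre at d = 0.826 m, so the parallel axis theorem gives I = 0.442 + (4.64)(0.826)² = 3.6078 kg·m².
Rectangular plate: I_cm = (1/12)M(a²+b²) = (1/12)(5.48)[(0.403)² + (1.43)²] = 1.008 kg·m²; centre at d = 0.638 m, so the parallel axis theorem gives I = 1.008 + (5.48)(0.638)² = 3.2386 kg·m².
Total I = 3.6078 + 3.2386 = 6.8464 kg·m².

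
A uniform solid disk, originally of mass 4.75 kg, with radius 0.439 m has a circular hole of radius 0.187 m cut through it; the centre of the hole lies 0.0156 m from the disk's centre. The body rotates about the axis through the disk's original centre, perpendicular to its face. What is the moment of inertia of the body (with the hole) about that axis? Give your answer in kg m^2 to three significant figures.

0.442

Unpierced body about its centre: I₀ = (1/2)MR² = (1/2)(4.75)(0.439)² = 0.45771 kg m^2.
The removed disk has mass m = M·(r/R)² = (4.75)(0.187/0.439)² = 0.86188 kg (same uniform areal density).
Its moment of inertia about the rotation axis (parallel-axis theorem): I_hole = (1/2)mr² + md² = (1/2)(0.86188)(0.187)² + (0.86188)(0.0156)² = 0.015279 kg m^2.
Treating the hole as negative mass, I = I₀ − I_hole = 0.45771 − 0.015279 = 0.44243 kg m^2.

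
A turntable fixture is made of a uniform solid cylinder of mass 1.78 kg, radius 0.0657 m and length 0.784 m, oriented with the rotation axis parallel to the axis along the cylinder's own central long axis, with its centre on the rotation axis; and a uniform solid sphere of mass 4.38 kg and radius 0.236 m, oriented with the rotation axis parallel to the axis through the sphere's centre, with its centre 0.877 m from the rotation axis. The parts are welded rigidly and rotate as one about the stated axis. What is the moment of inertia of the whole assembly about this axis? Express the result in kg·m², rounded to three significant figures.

Solid cylinder: I_cm = (1/2)MR² = (1/2)(1.78)(0.0657)² = 0.0038417 kg·m²; axis through the centre, so I = 0.0038417 kg·m².
Solid sphere: I_cm = (2/5)MR² = (2/5)(4.38)(0.236)² = 0.097579 kg·m²; centre at d = 0.877 m, so the parallel axis theorem gives I = 0.097579 + (4.38)(0.877)² = 3.4664 kg·m².
Total I = 0.0038417 + 3.4664 = 3.4702 kg·m².

3.47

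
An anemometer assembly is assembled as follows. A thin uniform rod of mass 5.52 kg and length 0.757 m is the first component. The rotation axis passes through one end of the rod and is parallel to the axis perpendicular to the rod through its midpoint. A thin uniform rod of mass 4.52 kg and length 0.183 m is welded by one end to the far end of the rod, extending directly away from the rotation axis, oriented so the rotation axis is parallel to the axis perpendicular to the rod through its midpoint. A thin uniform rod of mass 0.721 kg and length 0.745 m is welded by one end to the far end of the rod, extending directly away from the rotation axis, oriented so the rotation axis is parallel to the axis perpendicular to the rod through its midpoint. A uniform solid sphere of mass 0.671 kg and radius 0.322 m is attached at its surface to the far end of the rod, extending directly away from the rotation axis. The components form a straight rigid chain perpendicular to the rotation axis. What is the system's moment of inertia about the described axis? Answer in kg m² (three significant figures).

8.33

Thin rod: I_cm = (1/12)ML² = (1/12)(5.52)(0.757)² = 0.2636 kg m²; centre at d = 0.3785 m, so the parallel axis theorem gives I = 0.2636 + (5.52)(0.3785)² = 1.0544 kg m².
Thin rod: I_cm = (1/12)ML² = (1/12)(4.52)(0.183)² = 0.012614 kg m²; centre at d = 0.3785 + 0.3785 + 0.0915 = 0.8485 m, so the parallel axis theorem gives I = 0.012614 + (4.52)(0.8485)² = 3.2668 kg m².
Thin rod: I_cm = (1/12)ML² = (1/12)(0.721)(0.745)² = 0.033348 kg m²; centre at d = 0.3785 + 0.3785 + 0.0915 + 0.0915 + 0.3725 = 1.3125 m, so the parallel axis theorem gives I = 0.033348 + (0.721)(1.3125)² = 1.2754 kg m².
Solid sphere: I_cm = (2/5)MR² = (2/5)(0.671)(0.322)² = 0.027829 kg m²; centre at d = 0.3785 + 0.3785 + 0.0915 + 0.0915 + 0.3725 + 0.3725 + 0.322 = 2.007 m, so the parallel axis theorem gives I = 0.027829 + (0.671)(2.007)² = 2.7306 kg m².
Total I = 1.0544 + 3.2668 + 1.2754 + 2.7306 = 8.3272 kg m².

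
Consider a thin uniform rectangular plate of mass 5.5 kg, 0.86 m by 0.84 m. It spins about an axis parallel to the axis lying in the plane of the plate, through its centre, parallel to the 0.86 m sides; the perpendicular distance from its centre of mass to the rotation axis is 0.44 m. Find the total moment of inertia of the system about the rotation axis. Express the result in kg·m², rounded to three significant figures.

1.39

I_cm = (1/12)Mb² = (1/12)(5.5)(0.84)² = 0.3234 kg·m²; centre at d = 0.44 m, so the parallel axis theorem gives I = 0.3234 + (5.5)(0.44)² = 1.3882 kg·m².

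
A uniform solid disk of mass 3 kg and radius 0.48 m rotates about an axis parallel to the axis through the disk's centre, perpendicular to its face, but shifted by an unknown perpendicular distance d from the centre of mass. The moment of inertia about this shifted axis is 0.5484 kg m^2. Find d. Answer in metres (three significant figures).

About the centre-of-mass axis, I_cm = (1/2)MR² = (1/2)(3)(0.48)² = 0.3456 kg m^2.
Parallel axis theorem: I = I_cm + Md², so Md² = 0.5484 − 0.3456 = 0.2028 kg m^2.
d = √(0.2028 / 3) = 0.26 m.

0.260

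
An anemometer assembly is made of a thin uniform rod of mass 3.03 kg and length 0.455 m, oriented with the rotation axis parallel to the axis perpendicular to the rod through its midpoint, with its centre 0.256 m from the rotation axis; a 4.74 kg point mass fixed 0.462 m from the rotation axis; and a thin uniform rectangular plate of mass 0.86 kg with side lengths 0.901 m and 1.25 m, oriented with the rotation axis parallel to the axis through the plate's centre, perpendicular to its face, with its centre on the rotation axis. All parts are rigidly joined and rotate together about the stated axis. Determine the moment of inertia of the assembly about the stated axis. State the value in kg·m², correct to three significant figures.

Thin rod: I_cm = (1/12)ML² = (1/12)(3.03)(0.455)² = 0.052274 kg·m²; centre at d = 0.256 m, so the parallel axis theorem gives I = 0.052274 + (3.03)(0.256)² = 0.25085 kg·m².
Point mass: I_cm = 0; centre at d = 0.462 m, so the parallel axis theorem gives I = 0 + (4.74)(0.462)² = 1.0117 kg·m².
Rectangular plate: I_cm = (1/12)M(a²+b²) = (1/12)(0.86)[(0.901)² + (1.25)²] = 0.17016 kg·m²; axis through the centre, so I = 0.17016 kg·m².
Total I = 0.25085 + 1.0117 + 0.17016 = 1.4327 kg·m².

1.43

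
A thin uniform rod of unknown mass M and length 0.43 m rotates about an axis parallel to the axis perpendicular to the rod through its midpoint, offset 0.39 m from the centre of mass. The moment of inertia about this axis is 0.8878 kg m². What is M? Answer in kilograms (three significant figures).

5.30

I = I_cm + Md² = (1/12)ML² + Md² = M·[0.0833333·(0.43)² + (0.39)²] = M·0.16751.
So M = 0.8878 / 0.16751 = 5.3 kg.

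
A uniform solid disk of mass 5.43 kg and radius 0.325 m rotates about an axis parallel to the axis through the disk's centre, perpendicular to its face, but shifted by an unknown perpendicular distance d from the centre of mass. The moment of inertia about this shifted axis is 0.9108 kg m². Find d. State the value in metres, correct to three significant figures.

0.339

About the centre-of-mass axis, I_cm = (1/2)MR² = (1/2)(5.43)(0.325)² = 0.28677 kg m².
Parallel axis theorem: I = I_cm + Md², so Md² = 0.9108 − 0.28677 = 0.62403 kg m².
d = √(0.62403 / 5.43) = 0.339 m.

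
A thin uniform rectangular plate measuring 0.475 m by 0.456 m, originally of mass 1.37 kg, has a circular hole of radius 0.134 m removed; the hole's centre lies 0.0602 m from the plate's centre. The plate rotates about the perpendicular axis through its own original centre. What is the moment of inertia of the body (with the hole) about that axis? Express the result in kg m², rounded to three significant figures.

0.0450

Unpierced body about its centre: I₀ = (1/12)M(a²+b²) = (1/12)(1.37)[(0.475)² + (0.456)²] = 0.049498 kg m².
The removed disk has mass m = M·πr²/(ab) = (1.37)·π(0.134)²/(0.475·0.456) = 0.3568 kg (same uniform areal density).
Its moment of inertia about the rotation axis (parallel-axis theorem): I_hole = (1/2)mr² + md² = (1/2)(0.3568)(0.134)² + (0.3568)(0.0602)² = 0.0044964 kg m².
Treating the hole as negative mass, I = I₀ − I_hole = 0.049498 − 0.0044964 = 0.045002 kg m².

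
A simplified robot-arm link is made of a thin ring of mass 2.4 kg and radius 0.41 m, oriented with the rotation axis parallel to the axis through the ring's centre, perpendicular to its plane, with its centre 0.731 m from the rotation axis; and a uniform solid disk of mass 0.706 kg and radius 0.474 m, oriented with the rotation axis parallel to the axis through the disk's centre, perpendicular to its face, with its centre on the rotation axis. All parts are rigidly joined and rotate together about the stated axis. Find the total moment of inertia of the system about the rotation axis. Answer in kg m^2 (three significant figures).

Thin ring: I_cm = MR² = (2.4)(0.41)² = 0.40344 kg m^2; centre at d = 0.731 m, so I = I_cm + Md² gives I = 0.40344 + (2.4)(0.731)² = 1.6859 kg m^2.
Solid disk: I_cm = (1/2)MR² = (1/2)(0.706)(0.474)² = 0.079311 kg m^2; axis through the centre, so I = 0.079311 kg m^2.
Total I = 1.6859 + 0.079311 = 1.7652 kg m^2.

1.77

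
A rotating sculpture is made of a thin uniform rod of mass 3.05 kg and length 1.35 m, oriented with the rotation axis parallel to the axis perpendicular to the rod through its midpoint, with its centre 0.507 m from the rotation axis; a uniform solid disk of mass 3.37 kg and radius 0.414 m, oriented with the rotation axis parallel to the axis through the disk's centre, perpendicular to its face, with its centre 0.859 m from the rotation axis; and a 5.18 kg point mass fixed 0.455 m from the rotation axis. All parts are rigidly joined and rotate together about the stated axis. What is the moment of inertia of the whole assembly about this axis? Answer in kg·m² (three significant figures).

5.10

Thin rod: I_cm = (1/12)ML² = (1/12)(3.05)(1.35)² = 0.46322 kg·m²; centre at d = 0.507 m, so the parallel axis theorem gives I = 0.46322 + (3.05)(0.507)² = 1.2472 kg·m².
Solid disk: I_cm = (1/2)MR² = (1/2)(3.37)(0.414)² = 0.2888 kg·m²; centre at d = 0.859 m, so the parallel axis theorem gives I = 0.2888 + (3.37)(0.859)² = 2.7755 kg·m².
Point mass: I_cm = 0; centre at d = 0.455 m, so the parallel axis theorem gives I = 0 + (5.18)(0.455)² = 1.0724 kg·m².
Total I = 1.2472 + 2.7755 + 1.0724 = 5.0951 kg·m².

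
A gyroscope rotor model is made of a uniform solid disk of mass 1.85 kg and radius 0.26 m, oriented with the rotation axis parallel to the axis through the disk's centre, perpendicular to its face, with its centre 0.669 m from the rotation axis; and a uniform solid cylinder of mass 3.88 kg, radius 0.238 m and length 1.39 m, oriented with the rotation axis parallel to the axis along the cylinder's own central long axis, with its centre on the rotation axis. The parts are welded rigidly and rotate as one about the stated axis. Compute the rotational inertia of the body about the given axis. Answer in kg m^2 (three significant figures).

Solid disk: I_cm = (1/2)MR² = (1/2)(1.85)(0.26)² = 0.06253 kg m^2; centre at d = 0.669 m, so the parallel axis theorem gives I = 0.06253 + (1.85)(0.669)² = 0.89052 kg m^2.
Solid cylinder: I_cm = (1/2)MR² = (1/2)(3.88)(0.238)² = 0.10989 kg m^2; axis through the centre, so I = 0.10989 kg m^2.
Total I = 0.89052 + 0.10989 = 1.0004 kg m^2.

1.00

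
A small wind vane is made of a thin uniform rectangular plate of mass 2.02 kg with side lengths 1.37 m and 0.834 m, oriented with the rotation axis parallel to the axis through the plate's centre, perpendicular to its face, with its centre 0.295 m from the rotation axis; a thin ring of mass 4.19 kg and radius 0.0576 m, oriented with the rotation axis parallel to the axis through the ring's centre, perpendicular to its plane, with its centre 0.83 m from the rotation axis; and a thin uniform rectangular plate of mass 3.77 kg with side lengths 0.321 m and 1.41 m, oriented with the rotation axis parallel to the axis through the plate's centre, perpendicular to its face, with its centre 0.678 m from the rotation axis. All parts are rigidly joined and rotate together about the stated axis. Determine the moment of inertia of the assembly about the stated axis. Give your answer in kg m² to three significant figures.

5.90

Rectangular plate: I_cm = (1/12)M(a²+b²) = (1/12)(2.02)[(1.37)² + (0.834)²] = 0.43303 kg m²; centre at d = 0.295 m, so the parallel axis theorem gives I = 0.43303 + (2.02)(0.295)² = 0.60882 kg m².
Thin ring: I_cm = MR² = (4.19)(0.0576)² = 0.013901 kg m²; centre at d = 0.83 m, so the parallel axis theorem gives I = 0.013901 + (4.19)(0.83)² = 2.9004 kg m².
Rectangular plate: I_cm = (1/12)M(a²+b²) = (1/12)(3.77)[(0.321)² + (1.41)²] = 0.65697 kg m²; centre at d = 0.678 m, so the parallel axis theorem gives I = 0.65697 + (3.77)(0.678)² = 2.39 kg m².
Total I = 0.60882 + 2.9004 + 2.39 = 5.8992 kg m².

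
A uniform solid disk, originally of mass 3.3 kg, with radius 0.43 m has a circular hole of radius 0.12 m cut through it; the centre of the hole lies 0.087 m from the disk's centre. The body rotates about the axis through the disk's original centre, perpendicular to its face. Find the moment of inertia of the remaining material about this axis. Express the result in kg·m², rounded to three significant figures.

0.301

Unpierced body about its centre: I₀ = (1/2)MR² = (1/2)(3.3)(0.43)² = 0.30508 kg·m².
The removed disk has mass m = M·(r/R)² = (3.3)(0.12/0.43)² = 0.257 kg (same uniform areal density).
Its moment of inertia about the rotation axis (parallel-axis theorem): I_hole = (1/2)mr² + md² = (1/2)(0.257)(0.12)² + (0.257)(0.087)² = 0.0037957 kg·m².
Treating the hole as negative mass, I = I₀ − I_hole = 0.30508 − 0.0037957 = 0.30129 kg·m².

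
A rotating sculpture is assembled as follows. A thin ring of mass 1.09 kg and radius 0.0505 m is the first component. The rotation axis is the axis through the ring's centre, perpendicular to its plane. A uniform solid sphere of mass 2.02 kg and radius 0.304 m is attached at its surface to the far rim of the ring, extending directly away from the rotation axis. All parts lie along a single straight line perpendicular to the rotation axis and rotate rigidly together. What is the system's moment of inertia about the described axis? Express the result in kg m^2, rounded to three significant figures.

Thin ring: I_cm = MR² = (1.09)(0.0505)² = 0.0027798 kg m^2; axis through the centre, so I = 0.0027798 kg m^2.
Solid sphere: I_cm = (2/5)MR² = (2/5)(2.02)(0.304)² = 0.074672 kg m^2; centre at d = 0.0505 + 0.304 = 0.3545 m, so I = I_cm + Md² gives I = 0.074672 + (2.02)(0.3545)² = 0.32853 kg m^2.
Total I = 0.0027798 + 0.32853 = 0.33131 kg m^2.

0.331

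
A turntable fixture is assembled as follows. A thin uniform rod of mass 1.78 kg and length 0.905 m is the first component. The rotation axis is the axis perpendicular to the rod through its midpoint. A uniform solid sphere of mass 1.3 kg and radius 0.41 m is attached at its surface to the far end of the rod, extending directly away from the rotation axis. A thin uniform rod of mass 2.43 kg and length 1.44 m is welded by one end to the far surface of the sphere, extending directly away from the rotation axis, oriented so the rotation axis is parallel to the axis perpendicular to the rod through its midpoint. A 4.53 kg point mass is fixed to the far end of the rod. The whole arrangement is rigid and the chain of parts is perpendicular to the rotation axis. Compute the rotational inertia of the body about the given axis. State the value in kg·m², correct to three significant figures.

Thin rod: I_cm = (1/12)ML² = (1/12)(1.78)(0.905)² = 0.12149 kg·m²; axis through the centre, so I = 0.12149 kg·m².
Solid sphere: I_cm = (2/5)MR² = (2/5)(1.3)(0.41)² = 0.087412 kg·m²; centre at d = 0.4525 + 0.41 = 0.8625 m, so the parallel axis theorem gives I = 0.087412 + (1.3)(0.8625)² = 1.0545 kg·m².
Thin rod: I_cm = (1/12)ML² = (1/12)(2.43)(1.44)² = 0.4199 kg·m²; centre at d = 0.4525 + 0.41 + 0.41 + 0.72 = 1.9925 m, so the parallel axis theorem gives I = 0.4199 + (2.43)(1.9925)² = 10.067 kg·m².
Point mass: I_cm = 0; centre at d = 0.4525 + 0.41 + 0.41 + 0.72 + 0.72 = 2.7125 m, so the parallel axis theorem gives I = 0 + (4.53)(2.7125)² = 33.33 kg·m².
Total I = 0.12149 + 1.0545 + 10.067 + 33.33 = 44.573 kg·m².

44.6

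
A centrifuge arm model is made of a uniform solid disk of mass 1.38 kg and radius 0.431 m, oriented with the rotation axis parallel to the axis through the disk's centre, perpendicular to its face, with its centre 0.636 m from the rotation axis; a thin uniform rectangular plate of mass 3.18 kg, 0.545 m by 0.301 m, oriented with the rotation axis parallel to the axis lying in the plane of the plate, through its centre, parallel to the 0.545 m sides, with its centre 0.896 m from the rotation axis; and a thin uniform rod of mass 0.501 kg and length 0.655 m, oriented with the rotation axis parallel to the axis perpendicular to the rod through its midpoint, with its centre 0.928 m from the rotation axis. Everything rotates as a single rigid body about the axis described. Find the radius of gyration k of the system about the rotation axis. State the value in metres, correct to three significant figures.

Solid disk: I_cm = (1/2)MR² = (1/2)(1.38)(0.431)² = 0.12818 kg·m²; centre at d = 0.636 m, so the parallel axis theorem gives I = 0.12818 + (1.38)(0.636)² = 0.68638 kg·m².
Rectangular plate: I_cm = (1/12)Mb² = (1/12)(3.18)(0.301)² = 0.024009 kg·m²; centre at d = 0.896 m, so the parallel axis theorem gives I = 0.024009 + (3.18)(0.896)² = 2.577 kg·m².
Thin rod: I_cm = (1/12)ML² = (1/12)(0.501)(0.655)² = 0.017912 kg·m²; centre at d = 0.928 m, so the parallel axis theorem gives I = 0.017912 + (0.501)(0.928)² = 0.44936 kg·m².
Total I = 3.7127 kg·m²; total mass M = 5.061 kg.
k = √(I/M) = √(3.7127/5.061) = 0.8565 m.

0.856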